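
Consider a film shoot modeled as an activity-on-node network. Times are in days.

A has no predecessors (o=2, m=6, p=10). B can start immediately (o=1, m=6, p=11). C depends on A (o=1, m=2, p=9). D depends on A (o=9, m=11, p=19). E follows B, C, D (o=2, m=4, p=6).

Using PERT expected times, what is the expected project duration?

te_A = (2 + 4·6 + 10)/6 = 36/6 = 6
te_B = (1 + 4·6 + 11)/6 = 36/6 = 6
te_C = (1 + 4·2 + 9)/6 = 18/6 = 3
te_D = (9 + 4·11 + 19)/6 = 72/6 = 12
te_E = (2 + 4·4 + 6)/6 = 24/6 = 4

Forward pass:
ES_A = 0; EF_A = 6
ES_B = 0; EF_B = 6
ES_C = 6; EF_C = 6+3 = 9
ES_D = 6; EF_D = 6+12 = 18
ES_E = max(EF_B=6, EF_C=9, EF_D=18) = 18; EF_E = 18+4 = 22
Expected project duration μ = 22 days. Critical path: A → D → E.

22 days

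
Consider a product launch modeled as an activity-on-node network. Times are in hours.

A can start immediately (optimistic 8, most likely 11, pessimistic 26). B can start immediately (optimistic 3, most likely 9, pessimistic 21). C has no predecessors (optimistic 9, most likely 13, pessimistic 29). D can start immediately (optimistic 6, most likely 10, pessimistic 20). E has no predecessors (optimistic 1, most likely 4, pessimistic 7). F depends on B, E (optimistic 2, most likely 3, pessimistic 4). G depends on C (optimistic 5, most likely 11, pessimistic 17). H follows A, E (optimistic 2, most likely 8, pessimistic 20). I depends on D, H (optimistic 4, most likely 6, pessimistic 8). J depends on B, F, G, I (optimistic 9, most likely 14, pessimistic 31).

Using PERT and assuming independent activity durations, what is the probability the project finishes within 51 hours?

0.892

te_A = (8 + 4·11 + 26)/6 = 78/6 = 13; σ²_A = ((26−8)/6)² = 9.000
te_B = (3 + 4·9 + 21)/6 = 60/6 = 10; σ²_B = ((21−3)/6)² = 9.000
te_C = (9 + 4·13 + 29)/6 = 90/6 = 15; σ²_C = ((29−9)/6)² = 11.111
te_D = (6 + 4·10 + 20)/6 = 66/6 = 11; σ²_D = ((20−6)/6)² = 5.444
te_E = (1 + 4·4 + 7)/6 = 24/6 = 4; σ²_E = ((7−1)/6)² = 1.000
te_F = (2 + 4·3 + 4)/6 = 18/6 = 3; σ²_F = ((4−2)/6)² = 0.111
te_G = (5 + 4·11 + 17)/6 = 66/6 = 11; σ²_G = ((17−5)/6)² = 4.000
te_H = (2 + 4·8 + 20)/6 = 54/6 = 9; σ²_H = ((20−2)/6)² = 9.000
te_I = (4 + 4·6 + 8)/6 = 36/6 = 6; σ²_I = ((8−4)/6)² = 0.444
te_J = (9 + 4·14 + 31)/6 = 96/6 = 16; σ²_J = ((31−9)/6)² = 13.444

Forward pass:
ES_A = 0; EF_A = 13
ES_B = 0; EF_B = 10
ES_C = 0; EF_C = 15
ES_D = 0; EF_D = 11
ES_E = 0; EF_E = 4
ES_F = max(EF_B=10, EF_E=4) = 10; EF_F = 10+3 = 13
ES_G = 15; EF_G = 15+11 = 26
ES_H = max(EF_A=13, EF_E=4) = 13; EF_H = 13+9 = 22
ES_I = max(EF_D=11, EF_H=22) = 22; EF_I = 22+6 = 28
ES_J = max(EF_B=10, EF_F=13, EF_G=26, EF_I=28) = 28; EF_J = 28+16 = 44
Expected project duration μ = 44 hours. Critical path: A → H → I → J.

Variance along critical path = 9.000 + 9.000 + 0.444 + 13.444 = 31.889; σ = √31.889 = 5.647 hours.
Z = (51 − 44) / 5.647 = 1.240
P(T ≤ 51) = Φ(1.240) ≈ 0.892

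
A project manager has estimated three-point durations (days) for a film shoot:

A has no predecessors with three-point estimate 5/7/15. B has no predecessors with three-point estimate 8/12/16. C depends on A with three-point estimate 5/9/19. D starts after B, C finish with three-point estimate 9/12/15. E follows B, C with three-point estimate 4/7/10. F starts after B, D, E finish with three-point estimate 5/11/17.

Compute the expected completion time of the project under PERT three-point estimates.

te_A = (5 + 4·7 + 15)/6 = 48/6 = 8
te_B = (8 + 4·12 + 16)/6 = 72/6 = 12
te_C = (5 + 4·9 + 19)/6 = 60/6 = 10
te_D = (9 + 4·12 + 15)/6 = 72/6 = 12
te_E = (4 + 4·7 + 10)/6 = 42/6 = 7
te_F = (5 + 4·11 + 17)/6 = 66/6 = 11

Forward pass:
ES_A = 0; EF_A = 8
ES_B = 0; EF_B = 12
ES_C = 8; EF_C = 8+10 = 18
ES_D = max(EF_B=12, EF_C=18) = 18; EF_D = 18+12 = 30
ES_E = max(EF_B=12, EF_C=18) = 18; EF_E = 18+7 = 25
ES_F = max(EF_B=12, EF_D=30, EF_E=25) = 30; EF_F = 30+11 = 41
Expected project duration μ = 41 days. Critical path: A → C → D → F.

41 days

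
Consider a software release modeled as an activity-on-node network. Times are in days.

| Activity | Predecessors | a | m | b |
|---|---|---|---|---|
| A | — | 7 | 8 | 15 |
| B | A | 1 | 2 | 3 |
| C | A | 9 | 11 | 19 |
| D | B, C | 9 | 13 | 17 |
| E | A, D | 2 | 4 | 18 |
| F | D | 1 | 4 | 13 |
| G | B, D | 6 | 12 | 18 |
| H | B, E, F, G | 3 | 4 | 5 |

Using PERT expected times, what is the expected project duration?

te_A = (7 + 4·8 + 15)/6 = 54/6 = 9
te_B = (1 + 4·2 + 3)/6 = 12/6 = 2
te_C = (9 + 4·11 + 19)/6 = 72/6 = 12
te_D = (9 + 4·13 + 17)/6 = 78/6 = 13
te_E = (2 + 4·4 + 18)/6 = 36/6 = 6
te_F = (1 + 4·4 + 13)/6 = 30/6 = 5
te_G = (6 + 4·12 + 18)/6 = 72/6 = 12
te_H = (3 + 4·4 + 5)/6 = 24/6 = 4

Forward pass:
ES_A = 0; EF_A = 9
ES_B = 9; EF_B = 9+2 = 11
ES_C = 9; EF_C = 9+12 = 21
ES_D = max(EF_B=11, EF_C=21) = 21; EF_D = 21+13 = 34
ES_E = max(EF_A=9, EF_D=34) = 34; EF_E = 34+6 = 40
ES_F = 34; EF_F = 34+5 = 39
ES_G = max(EF_B=11, EF_D=34) = 34; EF_G = 34+12 = 46
ES_H = max(EF_B=11, EF_E=40, EF_F=39, EF_G=46) = 46; EF_H = 46+4 = 50
Expected project duration μ = 50 days. Critical path: A → C → D → G → H.

50 days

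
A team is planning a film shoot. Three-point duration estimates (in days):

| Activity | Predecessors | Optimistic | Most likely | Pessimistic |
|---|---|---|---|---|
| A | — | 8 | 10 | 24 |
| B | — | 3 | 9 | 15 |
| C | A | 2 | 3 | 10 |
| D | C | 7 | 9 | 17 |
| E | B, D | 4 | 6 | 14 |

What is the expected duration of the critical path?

te_A = (8 + 4·10 + 24)/6 = 72/6 = 12
te_B = (3 + 4·9 + 15)/6 = 54/6 = 9
te_C = (2 + 4·3 + 10)/6 = 24/6 = 4
te_D = (7 + 4·9 + 17)/6 = 60/6 = 10
te_E = (4 + 4·6 + 14)/6 = 42/6 = 7

Forward pass:
ES_A = 0; EF_A = 12
ES_B = 0; EF_B = 9
ES_C = 12; EF_C = 12+4 = 16
ES_D = 16; EF_D = 16+10 = 26
ES_E = max(EF_B=9, EF_D=26) = 26; EF_E = 26+7 = 33
Expected project duration μ = 33 days. Critical path: A → C → D → E.

33 days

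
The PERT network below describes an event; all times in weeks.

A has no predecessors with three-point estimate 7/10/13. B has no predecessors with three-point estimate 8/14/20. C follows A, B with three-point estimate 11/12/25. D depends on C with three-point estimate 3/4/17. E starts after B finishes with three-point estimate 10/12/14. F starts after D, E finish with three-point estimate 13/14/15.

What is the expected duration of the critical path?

48 weeks

te_A = (7 + 4·10 + 13)/6 = 60/6 = 10
te_B = (8 + 4·14 + 20)/6 = 84/6 = 14
te_C = (11 + 4·12 + 25)/6 = 84/6 = 14
te_D = (3 + 4·4 + 17)/6 = 36/6 = 6
te_E = (10 + 4·12 + 14)/6 = 72/6 = 12
te_F = (13 + 4·14 + 15)/6 = 84/6 = 14

Forward pass:
ES_A = 0; EF_A = 10
ES_B = 0; EF_B = 14
ES_C = max(EF_A=10, EF_B=14) = 14; EF_C = 14+14 = 28
ES_D = 28; EF_D = 28+6 = 34
ES_E = 14; EF_E = 14+12 = 26
ES_F = max(EF_D=34, EF_E=26) = 34; EF_F = 34+14 = 48
Expected project duration μ = 48 weeks. Critical path: B → C → D → F.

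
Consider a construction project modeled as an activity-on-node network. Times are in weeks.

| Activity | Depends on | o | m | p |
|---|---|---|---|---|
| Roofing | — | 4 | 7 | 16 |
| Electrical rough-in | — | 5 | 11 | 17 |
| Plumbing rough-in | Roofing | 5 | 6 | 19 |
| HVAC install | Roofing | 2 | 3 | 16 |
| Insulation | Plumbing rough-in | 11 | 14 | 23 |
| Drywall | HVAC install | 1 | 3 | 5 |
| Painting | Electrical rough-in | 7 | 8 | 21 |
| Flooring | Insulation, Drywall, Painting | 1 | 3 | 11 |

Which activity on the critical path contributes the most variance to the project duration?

te_Roofing = (4 + 4·7 + 16)/6 = 48/6 = 8; σ²_Roofing = ((16−4)/6)² = 4.000
te_Electrical rough-in = (5 + 4·11 + 17)/6 = 66/6 = 11; σ²_Electrical rough-in = ((17−5)/6)² = 4.000
te_Plumbing rough-in = (5 + 4·6 + 19)/6 = 48/6 = 8; σ²_Plumbing rough-in = ((19−5)/6)² = 5.444
te_HVAC install = (2 + 4·3 + 16)/6 = 30/6 = 5; σ²_HVAC install = ((16−2)/6)² = 5.444
te_Insulation = (11 + 4·14 + 23)/6 = 90/6 = 15; σ²_Insulation = ((23−11)/6)² = 4.000
te_Drywall = (1 + 4·3 + 5)/6 = 18/6 = 3; σ²_Drywall = ((5−1)/6)² = 0.444
te_Painting = (7 + 4·8 + 21)/6 = 60/6 = 10; σ²_Painting = ((21−7)/6)² = 5.444
te_Flooring = (1 + 4·3 + 11)/6 = 24/6 = 4; σ²_Flooring = ((11−1)/6)² = 2.778

Forward pass:
ES_Roofing = 0; EF_Roofing = 8
ES_Electrical rough-in = 0; EF_Electrical rough-in = 11
ES_Plumbing rough-in = 8; EF_Plumbing rough-in = 8+8 = 16
ES_HVAC install = 8; EF_HVAC install = 8+5 = 13
ES_Insulation = 16; EF_Insulation = 16+15 = 31
ES_Drywall = 13; EF_Drywall = 13+3 = 16
ES_Painting = 11; EF_Painting = 11+10 = 21
ES_Flooring = max(EF_Insulation=31, EF_Drywall=16, EF_Painting=21) = 31; EF_Flooring = 31+4 = 35
Expected project duration μ = 35 weeks. Critical path: Roofing → Plumbing rough-in → Insulation → Flooring.

Variances on critical path: σ²_Roofing=4.000, σ²_Plumbing rough-in=5.444, σ²_Insulation=4.000, σ²_Flooring=2.778.
Largest is σ²_Plumbing rough-in = 5.444.

Plumbing rough-in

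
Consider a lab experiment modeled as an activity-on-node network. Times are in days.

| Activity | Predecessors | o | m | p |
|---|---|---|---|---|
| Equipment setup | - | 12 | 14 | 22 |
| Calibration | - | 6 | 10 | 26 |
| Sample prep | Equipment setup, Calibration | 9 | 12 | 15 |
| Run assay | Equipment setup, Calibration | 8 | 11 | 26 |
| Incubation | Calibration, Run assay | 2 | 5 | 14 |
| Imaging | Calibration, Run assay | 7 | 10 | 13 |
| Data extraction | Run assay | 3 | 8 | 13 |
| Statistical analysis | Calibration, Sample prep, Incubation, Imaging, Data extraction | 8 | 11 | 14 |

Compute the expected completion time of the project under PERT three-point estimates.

te_Equipment setup = (12 + 4·14 + 22)/6 = 90/6 = 15
te_Calibration = (6 + 4·10 + 26)/6 = 72/6 = 12
te_Sample prep = (9 + 4·12 + 15)/6 = 72/6 = 12
te_Run assay = (8 + 4·11 + 26)/6 = 78/6 = 13
te_Incubation = (2 + 4·5 + 14)/6 = 36/6 = 6
te_Imaging = (7 + 4·10 + 13)/6 = 60/6 = 10
te_Data extraction = (3 + 4·8 + 13)/6 = 48/6 = 8
te_Statistical analysis = (8 + 4·11 + 14)/6 = 66/6 = 11

Forward pass:
ES_Equipment setup = 0; EF_Equipment setup = 15
ES_Calibration = 0; EF_Calibration = 12
ES_Sample prep = max(EF_Equipment setup=15, EF_Calibration=12) = 15; EF_Sample prep = 15+12 = 27
ES_Run assay = max(EF_Equipment setup=15, EF_Calibration=12) = 15; EF_Run assay = 15+13 = 28
ES_Incubation = max(EF_Calibration=12, EF_Run assay=28) = 28; EF_Incubation = 28+6 = 34
ES_Imaging = max(EF_Calibration=12, EF_Run assay=28) = 28; EF_Imaging = 28+10 = 38
ES_Data extraction = 28; EF_Data extraction = 28+8 = 36
ES_Statistical analysis = max(EF_Calibration=12, EF_Sample prep=27, EF_Incubation=34, EF_Imaging=38, EF_Data extraction=36) = 38; EF_Statistical analysis = 38+11 = 49
Expected project duration μ = 49 days. Critical path: Equipment setup → Run assay → Imaging → Statistical analysis.

49 days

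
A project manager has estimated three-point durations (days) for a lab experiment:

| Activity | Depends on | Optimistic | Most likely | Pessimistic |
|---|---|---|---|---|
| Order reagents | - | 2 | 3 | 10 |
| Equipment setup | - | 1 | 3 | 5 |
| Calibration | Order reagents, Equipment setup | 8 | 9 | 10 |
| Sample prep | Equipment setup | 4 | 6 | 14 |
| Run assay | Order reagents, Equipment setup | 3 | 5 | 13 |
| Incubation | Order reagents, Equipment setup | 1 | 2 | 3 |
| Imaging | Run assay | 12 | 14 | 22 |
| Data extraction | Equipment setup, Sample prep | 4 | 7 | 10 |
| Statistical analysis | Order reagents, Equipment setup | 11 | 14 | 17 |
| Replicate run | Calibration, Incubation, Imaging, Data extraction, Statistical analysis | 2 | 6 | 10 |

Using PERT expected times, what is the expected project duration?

te_Order reagents = (2 + 4·3 + 10)/6 = 24/6 = 4
te_Equipment setup = (1 + 4·3 + 5)/6 = 18/6 = 3
te_Calibration = (8 + 4·9 + 10)/6 = 54/6 = 9
te_Sample prep = (4 + 4·6 + 14)/6 = 42/6 = 7
te_Run assay = (3 + 4·5 + 13)/6 = 36/6 = 6
te_Incubation = (1 + 4·2 + 3)/6 = 12/6 = 2
te_Imaging = (12 + 4·14 + 22)/6 = 90/6 = 15
te_Data extraction = (4 + 4·7 + 10)/6 = 42/6 = 7
te_Statistical analysis = (11 + 4·14 + 17)/6 = 84/6 = 14
te_Replicate run = (2 + 4·6 + 10)/6 = 36/6 = 6

Forward pass:
ES_Order reagents = 0; EF_Order reagents = 4
ES_Equipment setup = 0; EF_Equipment setup = 3
ES_Calibration = max(EF_Order reagents=4, EF_Equipment setup=3) = 4; EF_Calibration = 4+9 = 13
ES_Sample prep = 3; EF_Sample prep = 3+7 = 10
ES_Run assay = max(EF_Order reagents=4, EF_Equipment setup=3) = 4; EF_Run assay = 4+6 = 10
ES_Incubation = max(EF_Order reagents=4, EF_Equipment setup=3) = 4; EF_Incubation = 4+2 = 6
ES_Imaging = 10; EF_Imaging = 10+15 = 25
ES_Data extraction = max(EF_Equipment setup=3, EF_Sample prep=10) = 10; EF_Data extraction = 10+7 = 17
ES_Statistical analysis = max(EF_Order reagents=4, EF_Equipment setup=3) = 4; EF_Statistical analysis = 4+14 = 18
ES_Replicate run = max(EF_Calibration=13, EF_Incubation=6, EF_Imaging=25, EF_Data extraction=17, EF_Statistical analysis=18) = 25; EF_Replicate run = 25+6 = 31
Expected project duration μ = 31 days. Critical path: Order reagents → Run assay → Imaging → Replicate run.

31 days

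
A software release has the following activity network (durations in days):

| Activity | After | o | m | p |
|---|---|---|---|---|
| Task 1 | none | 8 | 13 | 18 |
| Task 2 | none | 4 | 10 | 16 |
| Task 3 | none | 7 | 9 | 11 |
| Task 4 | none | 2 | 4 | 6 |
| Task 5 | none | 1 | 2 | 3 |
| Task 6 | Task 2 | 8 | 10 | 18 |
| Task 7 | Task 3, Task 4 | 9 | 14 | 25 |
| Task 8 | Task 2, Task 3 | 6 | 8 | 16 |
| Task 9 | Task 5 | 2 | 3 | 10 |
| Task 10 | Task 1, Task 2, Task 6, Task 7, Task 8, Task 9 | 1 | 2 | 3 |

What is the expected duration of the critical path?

te_Task 1 = (8 + 4·13 + 18)/6 = 78/6 = 13
te_Task 2 = (4 + 4·10 + 16)/6 = 60/6 = 10
te_Task 3 = (7 + 4·9 + 11)/6 = 54/6 = 9
te_Task 4 = (2 + 4·4 + 6)/6 = 24/6 = 4
te_Task 5 = (1 + 4·2 + 3)/6 = 12/6 = 2
te_Task 6 = (8 + 4·10 + 18)/6 = 66/6 = 11
te_Task 7 = (9 + 4·14 + 25)/6 = 90/6 = 15
te_Task 8 = (6 + 4·8 + 16)/6 = 54/6 = 9
te_Task 9 = (2 + 4·3 + 10)/6 = 24/6 = 4
te_Task 10 = (1 + 4·2 + 3)/6 = 12/6 = 2

Forward pass:
ES_Task 1 = 0; EF_Task 1 = 13
ES_Task 2 = 0; EF_Task 2 = 10
ES_Task 3 = 0; EF_Task 3 = 9
ES_Task 4 = 0; EF_Task 4 = 4
ES_Task 5 = 0; EF_Task 5 = 2
ES_Task 6 = 10; EF_Task 6 = 10+11 = 21
ES_Task 7 = max(EF_Task 3=9, EF_Task 4=4) = 9; EF_Task 7 = 9+15 = 24
ES_Task 8 = max(EF_Task 2=10, EF_Task 3=9) = 10; EF_Task 8 = 10+9 = 19
ES_Task 9 = 2; EF_Task 9 = 2+4 = 6
ES_Task 10 = max(EF_Task 1=13, EF_Task 2=10, EF_Task 6=21, EF_Task 7=24, EF_Task 8=19, EF_Task 9=6) = 24; EF_Task 10 = 24+2 = 26
Expected project duration μ = 26 days. Critical path: Task 3 → Task 7 → Task 10.

26 days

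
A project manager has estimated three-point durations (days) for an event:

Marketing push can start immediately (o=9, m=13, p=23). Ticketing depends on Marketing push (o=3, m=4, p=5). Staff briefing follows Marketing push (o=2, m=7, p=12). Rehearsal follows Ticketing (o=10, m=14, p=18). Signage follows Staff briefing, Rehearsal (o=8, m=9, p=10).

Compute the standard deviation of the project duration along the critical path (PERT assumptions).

2.73 days

te_Marketing push = (9 + 4·13 + 23)/6 = 84/6 = 14; σ²_Marketing push = ((23−9)/6)² = 5.444
te_Ticketing = (3 + 4·4 + 5)/6 = 24/6 = 4; σ²_Ticketing = ((5−3)/6)² = 0.111
te_Staff briefing = (2 + 4·7 + 12)/6 = 42/6 = 7; σ²_Staff briefing = ((12−2)/6)² = 2.778
te_Rehearsal = (10 + 4·14 + 18)/6 = 84/6 = 14; σ²_Rehearsal = ((18−10)/6)² = 1.778
te_Signage = (8 + 4·9 + 10)/6 = 54/6 = 9; σ²_Signage = ((10−8)/6)² = 0.111

Forward pass:
ES_Marketing push = 0; EF_Marketing push = 14
ES_Ticketing = 14; EF_Ticketing = 14+4 = 18
ES_Staff briefing = 14; EF_Staff briefing = 14+7 = 21
ES_Rehearsal = 18; EF_Rehearsal = 18+14 = 32
ES_Signage = max(EF_Staff briefing=21, EF_Rehearsal=32) = 32; EF_Signage = 32+9 = 41
Expected project duration μ = 41 days. Critical path: Marketing push → Ticketing → Rehearsal → Signage.

Variance along critical path = 5.444 + 0.111 + 1.778 + 0.111 = 7.444
σ = √7.444 = 2.728 days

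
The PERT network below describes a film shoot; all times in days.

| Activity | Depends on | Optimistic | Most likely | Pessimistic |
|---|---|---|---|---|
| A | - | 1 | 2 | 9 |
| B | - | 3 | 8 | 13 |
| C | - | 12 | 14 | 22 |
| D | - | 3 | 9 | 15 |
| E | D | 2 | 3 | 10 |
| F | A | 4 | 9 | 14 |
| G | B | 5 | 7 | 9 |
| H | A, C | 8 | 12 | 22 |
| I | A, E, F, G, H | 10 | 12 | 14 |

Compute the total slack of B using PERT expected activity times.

13 days

te_A = (1 + 4·2 + 9)/6 = 18/6 = 3
te_B = (3 + 4·8 + 13)/6 = 48/6 = 8
te_C = (12 + 4·14 + 22)/6 = 90/6 = 15
te_D = (3 + 4·9 + 15)/6 = 54/6 = 9
te_E = (2 + 4·3 + 10)/6 = 24/6 = 4
te_F = (4 + 4·9 + 14)/6 = 54/6 = 9
te_G = (5 + 4·7 + 9)/6 = 42/6 = 7
te_H = (8 + 4·12 + 22)/6 = 78/6 = 13
te_I = (10 + 4·12 + 14)/6 = 72/6 = 12

Forward pass:
ES_A = 0; EF_A = 3
ES_B = 0; EF_B = 8
ES_C = 0; EF_C = 15
ES_D = 0; EF_D = 9
ES_E = 9; EF_E = 9+4 = 13
ES_F = 3; EF_F = 3+9 = 12
ES_G = 8; EF_G = 8+7 = 15
ES_H = max(EF_A=3, EF_C=15) = 15; EF_H = 15+13 = 28
ES_I = max(EF_A=3, EF_E=13, EF_F=12, EF_G=15, EF_H=28) = 28; EF_I = 28+12 = 40
Expected project duration μ = 40 days. Critical path: C → H → I.

Backward pass:
LF_I = 40; LS_I = 40−12 = 28
LF_H = LS_I = 28; LS_H = 28−13 = 15
LF_G = LS_I = 28; LS_G = 28−7 = 21
LF_F = LS_I = 28; LS_F = 28−9 = 19
LF_E = LS_I = 28; LS_E = 28−4 = 24
LF_D = LS_E = 24; LS_D = 24−9 = 15
LF_C = LS_H = 15; LS_C = 15−15 = 0
LF_B = LS_G = 21; LS_B = 21−8 = 13
LF_A = min(LS_F=19, LS_H=15, LS_I=28) = 15; LS_A = 15−3 = 12
Slack_B = LS_B − ES_B = 13 − 0 = 13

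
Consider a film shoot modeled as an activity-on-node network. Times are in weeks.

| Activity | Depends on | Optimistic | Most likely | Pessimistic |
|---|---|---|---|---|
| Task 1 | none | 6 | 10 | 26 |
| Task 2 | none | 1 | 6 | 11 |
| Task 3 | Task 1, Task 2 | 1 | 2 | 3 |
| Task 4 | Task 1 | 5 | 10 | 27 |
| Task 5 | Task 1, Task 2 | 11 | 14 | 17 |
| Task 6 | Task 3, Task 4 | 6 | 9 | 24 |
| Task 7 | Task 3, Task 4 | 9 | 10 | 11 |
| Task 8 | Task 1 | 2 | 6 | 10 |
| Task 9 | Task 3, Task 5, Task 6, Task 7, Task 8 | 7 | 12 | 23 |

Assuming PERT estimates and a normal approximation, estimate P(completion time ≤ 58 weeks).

0.942

te_Task 1 = (6 + 4·10 + 26)/6 = 72/6 = 12; σ²_Task 1 = ((26−6)/6)² = 11.111
te_Task 2 = (1 + 4·6 + 11)/6 = 36/6 = 6; σ²_Task 2 = ((11−1)/6)² = 2.778
te_Task 3 = (1 + 4·2 + 3)/6 = 12/6 = 2; σ²_Task 3 = ((3−1)/6)² = 0.111
te_Task 4 = (5 + 4·10 + 27)/6 = 72/6 = 12; σ²_Task 4 = ((27−5)/6)² = 13.444
te_Task 5 = (11 + 4·14 + 17)/6 = 84/6 = 14; σ²_Task 5 = ((17−11)/6)² = 1.000
te_Task 6 = (6 + 4·9 + 24)/6 = 66/6 = 11; σ²_Task 6 = ((24−6)/6)² = 9.000
te_Task 7 = (9 + 4·10 + 11)/6 = 60/6 = 10; σ²_Task 7 = ((11−9)/6)² = 0.111
te_Task 8 = (2 + 4·6 + 10)/6 = 36/6 = 6; σ²_Task 8 = ((10−2)/6)² = 1.778
te_Task 9 = (7 + 4·12 + 23)/6 = 78/6 = 13; σ²_Task 9 = ((23−7)/6)² = 7.111

Forward pass:
ES_Task 1 = 0; EF_Task 1 = 12
ES_Task 2 = 0; EF_Task 2 = 6
ES_Task 3 = max(EF_Task 1=12, EF_Task 2=6) = 12; EF_Task 3 = 12+2 = 14
ES_Task 4 = 12; EF_Task 4 = 12+12 = 24
ES_Task 5 = max(EF_Task 1=12, EF_Task 2=6) = 12; EF_Task 5 = 12+14 = 26
ES_Task 6 = max(EF_Task 3=14, EF_Task 4=24) = 24; EF_Task 6 = 24+11 = 35
ES_Task 7 = max(EF_Task 3=14, EF_Task 4=24) = 24; EF_Task 7 = 24+10 = 34
ES_Task 8 = 12; EF_Task 8 = 12+6 = 18
ES_Task 9 = max(EF_Task 3=14, EF_Task 5=26, EF_Task 6=35, EF_Task 7=34, EF_Task 8=18) = 35; EF_Task 9 = 35+13 = 48
Expected project duration μ = 48 weeks. Critical path: Task 1 → Task 4 → Task 6 → Task 9.

Variance along critical path = 11.111 + 13.444 + 9.000 + 7.111 = 40.667; σ = √40.667 = 6.377 weeks.
Z = (58 − 48) / 6.377 = 1.568
P(T ≤ 58) = Φ(1.568) ≈ 0.942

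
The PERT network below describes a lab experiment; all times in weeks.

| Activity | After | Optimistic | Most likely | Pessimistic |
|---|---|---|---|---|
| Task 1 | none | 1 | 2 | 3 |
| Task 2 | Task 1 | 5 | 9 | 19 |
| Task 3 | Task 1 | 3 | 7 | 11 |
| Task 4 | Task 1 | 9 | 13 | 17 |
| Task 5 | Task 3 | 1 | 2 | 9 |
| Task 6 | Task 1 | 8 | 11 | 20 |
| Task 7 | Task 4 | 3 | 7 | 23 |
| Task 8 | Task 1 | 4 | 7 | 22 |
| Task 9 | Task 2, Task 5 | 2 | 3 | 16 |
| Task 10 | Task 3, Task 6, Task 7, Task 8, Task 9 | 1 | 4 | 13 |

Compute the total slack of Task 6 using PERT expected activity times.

10 weeks

te_Task 1 = (1 + 4·2 + 3)/6 = 12/6 = 2
te_Task 2 = (5 + 4·9 + 19)/6 = 60/6 = 10
te_Task 3 = (3 + 4·7 + 11)/6 = 42/6 = 7
te_Task 4 = (9 + 4·13 + 17)/6 = 78/6 = 13
te_Task 5 = (1 + 4·2 + 9)/6 = 18/6 = 3
te_Task 6 = (8 + 4·11 + 20)/6 = 72/6 = 12
te_Task 7 = (3 + 4·7 + 23)/6 = 54/6 = 9
te_Task 8 = (4 + 4·7 + 22)/6 = 54/6 = 9
te_Task 9 = (2 + 4·3 + 16)/6 = 30/6 = 5
te_Task 10 = (1 + 4·4 + 13)/6 = 30/6 = 5

Forward pass:
ES_Task 1 = 0; EF_Task 1 = 2
ES_Task 2 = 2; EF_Task 2 = 2+10 = 12
ES_Task 3 = 2; EF_Task 3 = 2+7 = 9
ES_Task 4 = 2; EF_Task 4 = 2+13 = 15
ES_Task 5 = 9; EF_Task 5 = 9+3 = 12
ES_Task 6 = 2; EF_Task 6 = 2+12 = 14
ES_Task 7 = 15; EF_Task 7 = 15+9 = 24
ES_Task 8 = 2; EF_Task 8 = 2+9 = 11
ES_Task 9 = max(EF_Task 2=12, EF_Task 5=12) = 12; EF_Task 9 = 12+5 = 17
ES_Task 10 = max(EF_Task 3=9, EF_Task 6=14, EF_Task 7=24, EF_Task 8=11, EF_Task 9=17) = 24; EF_Task 10 = 24+5 = 29
Expected project duration μ = 29 weeks. Critical path: Task 1 → Task 4 → Task 7 → Task 10.

Backward pass:
LF_Task 10 = 29; LS_Task 10 = 29−5 = 24
LF_Task 9 = LS_Task 10 = 24; LS_Task 9 = 24−5 = 19
LF_Task 8 = LS_Task 10 = 24; LS_Task 8 = 24−9 = 15
LF_Task 7 = LS_Task 10 = 24; LS_Task 7 = 24−9 = 15
LF_Task 6 = LS_Task 10 = 24; LS_Task 6 = 24−12 = 12
LF_Task 5 = LS_Task 9 = 19; LS_Task 5 = 19−3 = 16
LF_Task 4 = LS_Task 7 = 15; LS_Task 4 = 15−13 = 2
LF_Task 3 = min(LS_Task 5=16, LS_Task 10=24) = 16; LS_Task 3 = 16−7 = 9
LF_Task 2 = LS_Task 9 = 19; LS_Task 2 = 19−10 = 9
LF_Task 1 = min(LS_Task 2=9, LS_Task 3=9, LS_Task 4=2, LS_Task 6=12, LS_Task 8=15) = 2; LS_Task 1 = 2−2 = 0
Slack_Task 6 = LS_Task 6 − ES_Task 6 = 12 − 2 = 10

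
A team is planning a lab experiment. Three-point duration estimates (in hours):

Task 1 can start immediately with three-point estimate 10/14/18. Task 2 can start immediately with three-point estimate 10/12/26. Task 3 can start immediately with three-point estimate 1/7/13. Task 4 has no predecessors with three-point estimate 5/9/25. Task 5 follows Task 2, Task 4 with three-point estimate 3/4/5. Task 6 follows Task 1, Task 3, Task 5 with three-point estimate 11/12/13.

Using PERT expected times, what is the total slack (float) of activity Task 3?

te_Task 1 = (10 + 4·14 + 18)/6 = 84/6 = 14
te_Task 2 = (10 + 4·12 + 26)/6 = 84/6 = 14
te_Task 3 = (1 + 4·7 + 13)/6 = 42/6 = 7
te_Task 4 = (5 + 4·9 + 25)/6 = 66/6 = 11
te_Task 5 = (3 + 4·4 + 5)/6 = 24/6 = 4
te_Task 6 = (11 + 4·12 + 13)/6 = 72/6 = 12

Forward pass:
ES_Task 1 = 0; EF_Task 1 = 14
ES_Task 2 = 0; EF_Task 2 = 14
ES_Task 3 = 0; EF_Task 3 = 7
ES_Task 4 = 0; EF_Task 4 = 11
ES_Task 5 = max(EF_Task 2=14, EF_Task 4=11) = 14; EF_Task 5 = 14+4 = 18
ES_Task 6 = max(EF_Task 1=14, EF_Task 3=7, EF_Task 5=18) = 18; EF_Task 6 = 18+12 = 30
Expected project duration μ = 30 hours. Critical path: Task 2 → Task 5 → Task 6.

Backward pass:
LF_Task 6 = 30; LS_Task 6 = 30−12 = 18
LF_Task 5 = LS_Task 6 = 18; LS_Task 5 = 18−4 = 14
LF_Task 4 = LS_Task 5 = 14; LS_Task 4 = 14−11 = 3
LF_Task 3 = LS_Task 6 = 18; LS_Task 3 = 18−7 = 11
LF_Task 2 = LS_Task 5 = 14; LS_Task 2 = 14−14 = 0
LF_Task 1 = LS_Task 6 = 18; LS_Task 1 = 18−14 = 4
Slack_Task 3 = LS_Task 3 − ES_Task 3 = 11 − 0 = 11

11 hours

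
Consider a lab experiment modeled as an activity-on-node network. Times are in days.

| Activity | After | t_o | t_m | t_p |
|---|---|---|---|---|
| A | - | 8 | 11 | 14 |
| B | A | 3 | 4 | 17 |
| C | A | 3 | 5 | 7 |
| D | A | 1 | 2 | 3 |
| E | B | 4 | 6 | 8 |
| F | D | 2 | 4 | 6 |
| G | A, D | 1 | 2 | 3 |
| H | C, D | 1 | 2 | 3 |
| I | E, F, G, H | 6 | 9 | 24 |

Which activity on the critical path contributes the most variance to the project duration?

te_A = (8 + 4·11 + 14)/6 = 66/6 = 11; σ²_A = ((14−8)/6)² = 1.000
te_B = (3 + 4·4 + 17)/6 = 36/6 = 6; σ²_B = ((17−3)/6)² = 5.444
te_C = (3 + 4·5 + 7)/6 = 30/6 = 5; σ²_C = ((7−3)/6)² = 0.444
te_D = (1 + 4·2 + 3)/6 = 12/6 = 2; σ²_D = ((3−1)/6)² = 0.111
te_E = (4 + 4·6 + 8)/6 = 36/6 = 6; σ²_E = ((8−4)/6)² = 0.444
te_F = (2 + 4·4 + 6)/6 = 24/6 = 4; σ²_F = ((6−2)/6)² = 0.444
te_G = (1 + 4·2 + 3)/6 = 12/6 = 2; σ²_G = ((3−1)/6)² = 0.111
te_H = (1 + 4·2 + 3)/6 = 12/6 = 2; σ²_H = ((3−1)/6)² = 0.111
te_I = (6 + 4·9 + 24)/6 = 66/6 = 11; σ²_I = ((24−6)/6)² = 9.000

Forward pass:
ES_A = 0; EF_A = 11
ES_B = 11; EF_B = 11+6 = 17
ES_C = 11; EF_C = 11+5 = 16
ES_D = 11; EF_D = 11+2 = 13
ES_E = 17; EF_E = 17+6 = 23
ES_F = 13; EF_F = 13+4 = 17
ES_G = max(EF_A=11, EF_D=13) = 13; EF_G = 13+2 = 15
ES_H = max(EF_C=16, EF_D=13) = 16; EF_H = 16+2 = 18
ES_I = max(EF_E=23, EF_F=17, EF_G=15, EF_H=18) = 23; EF_I = 23+11 = 34
Expected project duration μ = 34 days. Critical path: A → B → E → I.

Variances on critical path: σ²_A=1.000, σ²_B=5.444, σ²_E=0.444, σ²_I=9.000.
Largest is σ²_I = 9.000.

I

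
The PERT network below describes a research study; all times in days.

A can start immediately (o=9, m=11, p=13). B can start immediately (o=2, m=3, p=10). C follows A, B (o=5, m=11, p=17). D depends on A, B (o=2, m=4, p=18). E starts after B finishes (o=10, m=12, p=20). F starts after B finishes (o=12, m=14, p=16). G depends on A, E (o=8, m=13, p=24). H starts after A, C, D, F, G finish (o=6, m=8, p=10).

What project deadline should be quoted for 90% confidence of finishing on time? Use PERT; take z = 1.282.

43.5 days

te_A = (9 + 4·11 + 13)/6 = 66/6 = 11; σ²_A = ((13−9)/6)² = 0.444
te_B = (2 + 4·3 + 10)/6 = 24/6 = 4; σ²_B = ((10−2)/6)² = 1.778
te_C = (5 + 4·11 + 17)/6 = 66/6 = 11; σ²_C = ((17−5)/6)² = 4.000
te_D = (2 + 4·4 + 18)/6 = 36/6 = 6; σ²_D = ((18−2)/6)² = 7.111
te_E = (10 + 4·12 + 20)/6 = 78/6 = 13; σ²_E = ((20−10)/6)² = 2.778
te_F = (12 + 4·14 + 16)/6 = 84/6 = 14; σ²_F = ((16−12)/6)² = 0.444
te_G = (8 + 4·13 + 24)/6 = 84/6 = 14; σ²_G = ((24−8)/6)² = 7.111
te_H = (6 + 4·8 + 10)/6 = 48/6 = 8; σ²_H = ((10−6)/6)² = 0.444

Forward pass:
ES_A = 0; EF_A = 11
ES_B = 0; EF_B = 4
ES_C = max(EF_A=11, EF_B=4) = 11; EF_C = 11+11 = 22
ES_D = max(EF_A=11, EF_B=4) = 11; EF_D = 11+6 = 17
ES_E = 4; EF_E = 4+13 = 17
ES_F = 4; EF_F = 4+14 = 18
ES_G = max(EF_A=11, EF_E=17) = 17; EF_G = 17+14 = 31
ES_H = max(EF_A=11, EF_C=22, EF_D=17, EF_F=18, EF_G=31) = 31; EF_H = 31+8 = 39
Expected project duration μ = 39 days. Critical path: B → E → G → H.

Variance along critical path = 1.778 + 2.778 + 7.111 + 0.444 = 12.111; σ = 3.480 days.
D = μ + z·σ = 39 + 1.282·3.480 = 43.5 days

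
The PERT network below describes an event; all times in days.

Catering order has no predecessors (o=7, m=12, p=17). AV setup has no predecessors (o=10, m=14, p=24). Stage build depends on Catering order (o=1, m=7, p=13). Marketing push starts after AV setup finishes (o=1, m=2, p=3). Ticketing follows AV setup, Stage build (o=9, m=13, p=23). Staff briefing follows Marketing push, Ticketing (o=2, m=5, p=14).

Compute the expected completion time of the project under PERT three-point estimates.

39 days

te_Catering order = (7 + 4·12 + 17)/6 = 72/6 = 12
te_AV setup = (10 + 4·14 + 24)/6 = 90/6 = 15
te_Stage build = (1 + 4·7 + 13)/6 = 42/6 = 7
te_Marketing push = (1 + 4·2 + 3)/6 = 12/6 = 2
te_Ticketing = (9 + 4·13 + 23)/6 = 84/6 = 14
te_Staff briefing = (2 + 4·5 + 14)/6 = 36/6 = 6

Forward pass:
ES_Catering order = 0; EF_Catering order = 12
ES_AV setup = 0; EF_AV setup = 15
ES_Stage build = 12; EF_Stage build = 12+7 = 19
ES_Marketing push = 15; EF_Marketing push = 15+2 = 17
ES_Ticketing = max(EF_AV setup=15, EF_Stage build=19) = 19; EF_Ticketing = 19+14 = 33
ES_Staff briefing = max(EF_Marketing push=17, EF_Ticketing=33) = 33; EF_Staff briefing = 33+6 = 39
Expected project duration μ = 39 days. Critical path: Catering order → Stage build → Ticketing → Staff briefing.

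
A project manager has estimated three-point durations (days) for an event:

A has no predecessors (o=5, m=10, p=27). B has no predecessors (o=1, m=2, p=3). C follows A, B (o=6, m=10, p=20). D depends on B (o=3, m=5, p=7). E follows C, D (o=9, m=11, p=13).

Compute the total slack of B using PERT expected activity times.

te_A = (5 + 4·10 + 27)/6 = 72/6 = 12
te_B = (1 + 4·2 + 3)/6 = 12/6 = 2
te_C = (6 + 4·10 + 20)/6 = 66/6 = 11
te_D = (3 + 4·5 + 7)/6 = 30/6 = 5
te_E = (9 + 4·11 + 13)/6 = 66/6 = 11

Forward pass:
ES_A = 0; EF_A = 12
ES_B = 0; EF_B = 2
ES_C = max(EF_A=12, EF_B=2) = 12; EF_C = 12+11 = 23
ES_D = 2; EF_D = 2+5 = 7
ES_E = max(EF_C=23, EF_D=7) = 23; EF_E = 23+11 = 34
Expected project duration μ = 34 days. Critical path: A → C → E.

Backward pass:
LF_E = 34; LS_E = 34−11 = 23
LF_D = LS_E = 23; LS_D = 23−5 = 18
LF_C = LS_E = 23; LS_C = 23−11 = 12
LF_B = min(LS_C=12, LS_D=18) = 12; LS_B = 12−2 = 10
LF_A = LS_C = 12; LS_A = 12−12 = 0
Slack_B = LS_B − ES_B = 10 − 0 = 10

10 days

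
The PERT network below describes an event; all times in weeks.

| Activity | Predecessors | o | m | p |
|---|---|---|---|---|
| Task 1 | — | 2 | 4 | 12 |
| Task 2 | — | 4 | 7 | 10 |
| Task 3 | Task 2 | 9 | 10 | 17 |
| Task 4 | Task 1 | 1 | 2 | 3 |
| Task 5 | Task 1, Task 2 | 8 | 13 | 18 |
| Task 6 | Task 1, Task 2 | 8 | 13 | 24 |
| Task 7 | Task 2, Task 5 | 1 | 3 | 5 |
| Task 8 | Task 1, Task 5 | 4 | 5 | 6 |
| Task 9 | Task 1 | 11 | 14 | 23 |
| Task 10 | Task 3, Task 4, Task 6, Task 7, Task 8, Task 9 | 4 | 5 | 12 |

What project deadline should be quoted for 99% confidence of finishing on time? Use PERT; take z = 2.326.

te_Task 1 = (2 + 4·4 + 12)/6 = 30/6 = 5; σ²_Task 1 = ((12−2)/6)² = 2.778
te_Task 2 = (4 + 4·7 + 10)/6 = 42/6 = 7; σ²_Task 2 = ((10−4)/6)² = 1.000
te_Task 3 = (9 + 4·10 + 17)/6 = 66/6 = 11; σ²_Task 3 = ((17−9)/6)² = 1.778
te_Task 4 = (1 + 4·2 + 3)/6 = 12/6 = 2; σ²_Task 4 = ((3−1)/6)² = 0.111
te_Task 5 = (8 + 4·13 + 18)/6 = 78/6 = 13; σ²_Task 5 = ((18−8)/6)² = 2.778
te_Task 6 = (8 + 4·13 + 24)/6 = 84/6 = 14; σ²_Task 6 = ((24−8)/6)² = 7.111
te_Task 7 = (1 + 4·3 + 5)/6 = 18/6 = 3; σ²_Task 7 = ((5−1)/6)² = 0.444
te_Task 8 = (4 + 4·5 + 6)/6 = 30/6 = 5; σ²_Task 8 = ((6−4)/6)² = 0.111
te_Task 9 = (11 + 4·14 + 23)/6 = 90/6 = 15; σ²_Task 9 = ((23−11)/6)² = 4.000
te_Task 10 = (4 + 4·5 + 12)/6 = 36/6 = 6; σ²_Task 10 = ((12−4)/6)² = 1.778

Forward pass:
ES_Task 1 = 0; EF_Task 1 = 5
ES_Task 2 = 0; EF_Task 2 = 7
ES_Task 3 = 7; EF_Task 3 = 7+11 = 18
ES_Task 4 = 5; EF_Task 4 = 5+2 = 7
ES_Task 5 = max(EF_Task 1=5, EF_Task 2=7) = 7; EF_Task 5 = 7+13 = 20
ES_Task 6 = max(EF_Task 1=5, EF_Task 2=7) = 7; EF_Task 6 = 7+14 = 21
ES_Task 7 = max(EF_Task 2=7, EF_Task 5=20) = 20; EF_Task 7 = 20+3 = 23
ES_Task 8 = max(EF_Task 1=5, EF_Task 5=20) = 20; EF_Task 8 = 20+5 = 25
ES_Task 9 = 5; EF_Task 9 = 5+15 = 20
ES_Task 10 = max(EF_Task 3=18, EF_Task 4=7, EF_Task 6=21, EF_Task 7=23, EF_Task 8=25, EF_Task 9=20) = 25; EF_Task 10 = 25+6 = 31
Expected project duration μ = 31 weeks. Critical path: Task 2 → Task 5 → Task 8 → Task 10.

Variance along critical path = 1.000 + 2.778 + 0.111 + 1.778 = 5.667; σ = 2.380 weeks.
D = μ + z·σ = 31 + 2.326·2.380 = 36.5 weeks

36.5 weeks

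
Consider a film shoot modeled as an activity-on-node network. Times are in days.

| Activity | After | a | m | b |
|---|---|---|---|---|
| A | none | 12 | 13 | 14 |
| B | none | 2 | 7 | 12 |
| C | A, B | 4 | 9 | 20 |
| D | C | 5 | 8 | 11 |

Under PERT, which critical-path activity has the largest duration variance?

C

te_A = (12 + 4·13 + 14)/6 = 78/6 = 13; σ²_A = ((14−12)/6)² = 0.111
te_B = (2 + 4·7 + 12)/6 = 42/6 = 7; σ²_B = ((12−2)/6)² = 2.778
te_C = (4 + 4·9 + 20)/6 = 60/6 = 10; σ²_C = ((20−4)/6)² = 7.111
te_D = (5 + 4·8 + 11)/6 = 48/6 = 8; σ²_D = ((11−5)/6)² = 1.000

Forward pass:
ES_A = 0; EF_A = 13
ES_B = 0; EF_B = 7
ES_C = max(EF_A=13, EF_B=7) = 13; EF_C = 13+10 = 23
ES_D = 23; EF_D = 23+8 = 31
Expected project duration μ = 31 days. Critical path: A → C → D.

Variances on critical path: σ²_A=0.111, σ²_C=7.111, σ²_D=1.000.
Largest is σ²_C = 7.111.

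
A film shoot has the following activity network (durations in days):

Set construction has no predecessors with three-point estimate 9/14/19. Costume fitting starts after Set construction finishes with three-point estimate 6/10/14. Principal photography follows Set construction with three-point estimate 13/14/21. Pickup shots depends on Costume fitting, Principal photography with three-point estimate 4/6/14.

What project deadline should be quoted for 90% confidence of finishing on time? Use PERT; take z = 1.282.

te_Set construction = (9 + 4·14 + 19)/6 = 84/6 = 14; σ²_Set construction = ((19−9)/6)² = 2.778
te_Costume fitting = (6 + 4·10 + 14)/6 = 60/6 = 10; σ²_Costume fitting = ((14−6)/6)² = 1.778
te_Principal photography = (13 + 4·14 + 21)/6 = 90/6 = 15; σ²_Principal photography = ((21−13)/6)² = 1.778
te_Pickup shots = (4 + 4·6 + 14)/6 = 42/6 = 7; σ²_Pickup shots = ((14−4)/6)² = 2.778

Forward pass:
ES_Set construction = 0; EF_Set construction = 14
ES_Costume fitting = 14; EF_Costume fitting = 14+10 = 24
ES_Principal photography = 14; EF_Principal photography = 14+15 = 29
ES_Pickup shots = max(EF_Costume fitting=24, EF_Principal photography=29) = 29; EF_Pickup shots = 29+7 = 36
Expected project duration μ = 36 days. Critical path: Set construction → Principal photography → Pickup shots.

Variance along critical path = 2.778 + 1.778 + 2.778 = 7.333; σ = 2.708 days.
D = μ + z·σ = 36 + 1.282·2.708 = 39.5 days

39.5 days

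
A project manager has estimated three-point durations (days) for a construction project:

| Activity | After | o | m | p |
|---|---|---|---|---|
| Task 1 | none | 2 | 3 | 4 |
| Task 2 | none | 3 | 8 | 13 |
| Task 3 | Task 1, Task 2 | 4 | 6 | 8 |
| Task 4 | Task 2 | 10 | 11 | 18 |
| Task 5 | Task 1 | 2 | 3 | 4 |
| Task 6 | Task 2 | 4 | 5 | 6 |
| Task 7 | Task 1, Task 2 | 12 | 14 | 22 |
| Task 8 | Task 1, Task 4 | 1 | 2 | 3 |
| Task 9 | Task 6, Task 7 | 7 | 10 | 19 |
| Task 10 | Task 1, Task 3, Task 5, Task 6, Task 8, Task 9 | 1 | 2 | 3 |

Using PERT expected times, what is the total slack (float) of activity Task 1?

5 days

te_Task 1 = (2 + 4·3 + 4)/6 = 18/6 = 3
te_Task 2 = (3 + 4·8 + 13)/6 = 48/6 = 8
te_Task 3 = (4 + 4·6 + 8)/6 = 36/6 = 6
te_Task 4 = (10 + 4·11 + 18)/6 = 72/6 = 12
te_Task 5 = (2 + 4·3 + 4)/6 = 18/6 = 3
te_Task 6 = (4 + 4·5 + 6)/6 = 30/6 = 5
te_Task 7 = (12 + 4·14 + 22)/6 = 90/6 = 15
te_Task 8 = (1 + 4·2 + 3)/6 = 12/6 = 2
te_Task 9 = (7 + 4·10 + 19)/6 = 66/6 = 11
te_Task 10 = (1 + 4·2 + 3)/6 = 12/6 = 2

Forward pass:
ES_Task 1 = 0; EF_Task 1 = 3
ES_Task 2 = 0; EF_Task 2 = 8
ES_Task 3 = max(EF_Task 1=3, EF_Task 2=8) = 8; EF_Task 3 = 8+6 = 14
ES_Task 4 = 8; EF_Task 4 = 8+12 = 20
ES_Task 5 = 3; EF_Task 5 = 3+3 = 6
ES_Task 6 = 8; EF_Task 6 = 8+5 = 13
ES_Task 7 = max(EF_Task 1=3, EF_Task 2=8) = 8; EF_Task 7 = 8+15 = 23
ES_Task 8 = max(EF_Task 1=3, EF_Task 4=20) = 20; EF_Task 8 = 20+2 = 22
ES_Task 9 = max(EF_Task 6=13, EF_Task 7=23) = 23; EF_Task 9 = 23+11 = 34
ES_Task 10 = max(EF_Task 1=3, EF_Task 3=14, EF_Task 5=6, EF_Task 6=13, EF_Task 8=22, EF_Task 9=34) = 34; EF_Task 10 = 34+2 = 36
Expected project duration μ = 36 days. Critical path: Task 2 → Task 7 → Task 9 → Task 10.

Backward pass:
LF_Task 10 = 36; LS_Task 10 = 36−2 = 34
LF_Task 9 = LS_Task 10 = 34; LS_Task 9 = 34−11 = 23
LF_Task 8 = LS_Task 10 = 34; LS_Task 8 = 34−2 = 32
LF_Task 7 = LS_Task 9 = 23; LS_Task 7 = 23−15 = 8
LF_Task 6 = min(LS_Task 9=23, LS_Task 10=34) = 23; LS_Task 6 = 23−5 = 18
LF_Task 5 = LS_Task 10 = 34; LS_Task 5 = 34−3 = 31
LF_Task 4 = LS_Task 8 = 32; LS_Task 4 = 32−12 = 20
LF_Task 3 = LS_Task 10 = 34; LS_Task 3 = 34−6 = 28
LF_Task 2 = min(LS_Task 3=28, LS_Task 4=20, LS_Task 6=18, LS_Task 7=8) = 8; LS_Task 2 = 8−8 = 0
LF_Task 1 = min(LS_Task 3=28, LS_Task 5=31, LS_Task 7=8, LS_Task 8=32, LS_Task 10=34) = 8; LS_Task 1 = 8−3 = 5
Slack_Task 1 = LS_Task 1 − ES_Task 1 = 5 − 0 = 5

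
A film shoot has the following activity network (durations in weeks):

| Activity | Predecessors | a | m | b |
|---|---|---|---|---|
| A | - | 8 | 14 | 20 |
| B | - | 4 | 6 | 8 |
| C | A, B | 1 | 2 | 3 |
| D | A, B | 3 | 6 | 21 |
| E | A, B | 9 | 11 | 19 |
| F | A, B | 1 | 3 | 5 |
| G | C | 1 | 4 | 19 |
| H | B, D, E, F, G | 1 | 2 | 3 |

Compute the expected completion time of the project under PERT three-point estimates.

28 weeks

te_A = (8 + 4·14 + 20)/6 = 84/6 = 14
te_B = (4 + 4·6 + 8)/6 = 36/6 = 6
te_C = (1 + 4·2 + 3)/6 = 12/6 = 2
te_D = (3 + 4·6 + 21)/6 = 48/6 = 8
te_E = (9 + 4·11 + 19)/6 = 72/6 = 12
te_F = (1 + 4·3 + 5)/6 = 18/6 = 3
te_G = (1 + 4·4 + 19)/6 = 36/6 = 6
te_H = (1 + 4·2 + 3)/6 = 12/6 = 2

Forward pass:
ES_A = 0; EF_A = 14
ES_B = 0; EF_B = 6
ES_C = max(EF_A=14, EF_B=6) = 14; EF_C = 14+2 = 16
ES_D = max(EF_A=14, EF_B=6) = 14; EF_D = 14+8 = 22
ES_E = max(EF_A=14, EF_B=6) = 14; EF_E = 14+12 = 26
ES_F = max(EF_A=14, EF_B=6) = 14; EF_F = 14+3 = 17
ES_G = 16; EF_G = 16+6 = 22
ES_H = max(EF_B=6, EF_D=22, EF_E=26, EF_F=17, EF_G=22) = 26; EF_H = 26+2 = 28
Expected project duration μ = 28 weeks. Critical path: A → E → H.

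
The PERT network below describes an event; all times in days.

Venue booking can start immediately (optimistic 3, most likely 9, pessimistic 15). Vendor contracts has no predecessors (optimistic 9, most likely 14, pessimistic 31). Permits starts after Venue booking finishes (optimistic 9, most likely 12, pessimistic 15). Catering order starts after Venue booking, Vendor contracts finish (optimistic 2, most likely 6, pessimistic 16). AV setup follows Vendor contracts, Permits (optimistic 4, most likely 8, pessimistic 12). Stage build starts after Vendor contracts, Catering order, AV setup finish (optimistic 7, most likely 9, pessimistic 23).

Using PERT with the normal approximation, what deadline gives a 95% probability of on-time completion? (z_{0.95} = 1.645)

46.1 days

te_Venue booking = (3 + 4·9 + 15)/6 = 54/6 = 9; σ²_Venue booking = ((15−3)/6)² = 4.000
te_Vendor contracts = (9 + 4·14 + 31)/6 = 96/6 = 16; σ²_Vendor contracts = ((31−9)/6)² = 13.444
te_Permits = (9 + 4·12 + 15)/6 = 72/6 = 12; σ²_Permits = ((15−9)/6)² = 1.000
te_Catering order = (2 + 4·6 + 16)/6 = 42/6 = 7; σ²_Catering order = ((16−2)/6)² = 5.444
te_AV setup = (4 + 4·8 + 12)/6 = 48/6 = 8; σ²_AV setup = ((12−4)/6)² = 1.778
te_Stage build = (7 + 4·9 + 23)/6 = 66/6 = 11; σ²_Stage build = ((23−7)/6)² = 7.111

Forward pass:
ES_Venue booking = 0; EF_Venue booking = 9
ES_Vendor contracts = 0; EF_Vendor contracts = 16
ES_Permits = 9; EF_Permits = 9+12 = 21
ES_Catering order = max(EF_Venue booking=9, EF_Vendor contracts=16) = 16; EF_Catering order = 16+7 = 23
ES_AV setup = max(EF_Vendor contracts=16, EF_Permits=21) = 21; EF_AV setup = 21+8 = 29
ES_Stage build = max(EF_Vendor contracts=16, EF_Catering order=23, EF_AV setup=29) = 29; EF_Stage build = 29+11 = 40
Expected project duration μ = 40 days. Critical path: Venue booking → Permits → AV setup → Stage build.

Variance along critical path = 4.000 + 1.000 + 1.778 + 7.111 = 13.889; σ = 3.727 days.
D = μ + z·σ = 40 + 1.645·3.727 = 46.1 days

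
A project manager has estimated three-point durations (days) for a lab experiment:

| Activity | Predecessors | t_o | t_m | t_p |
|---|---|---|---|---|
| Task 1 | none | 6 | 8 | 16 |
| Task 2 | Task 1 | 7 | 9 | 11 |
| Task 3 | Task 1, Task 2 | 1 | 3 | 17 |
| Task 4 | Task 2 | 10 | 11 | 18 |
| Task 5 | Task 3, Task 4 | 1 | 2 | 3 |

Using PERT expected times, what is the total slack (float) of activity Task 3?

7 days

te_Task 1 = (6 + 4·8 + 16)/6 = 54/6 = 9
te_Task 2 = (7 + 4·9 + 11)/6 = 54/6 = 9
te_Task 3 = (1 + 4·3 + 17)/6 = 30/6 = 5
te_Task 4 = (10 + 4·11 + 18)/6 = 72/6 = 12
te_Task 5 = (1 + 4·2 + 3)/6 = 12/6 = 2

Forward pass:
ES_Task 1 = 0; EF_Task 1 = 9
ES_Task 2 = 9; EF_Task 2 = 9+9 = 18
ES_Task 3 = max(EF_Task 1=9, EF_Task 2=18) = 18; EF_Task 3 = 18+5 = 23
ES_Task 4 = 18; EF_Task 4 = 18+12 = 30
ES_Task 5 = max(EF_Task 3=23, EF_Task 4=30) = 30; EF_Task 5 = 30+2 = 32
Expected project duration μ = 32 days. Critical path: Task 1 → Task 2 → Task 4 → Task 5.

Backward pass:
LF_Task 5 = 32; LS_Task 5 = 32−2 = 30
LF_Task 4 = LS_Task 5 = 30; LS_Task 4 = 30−12 = 18
LF_Task 3 = LS_Task 5 = 30; LS_Task 3 = 30−5 = 25
LF_Task 2 = min(LS_Task 3=25, LS_Task 4=18) = 18; LS_Task 2 = 18−9 = 9
LF_Task 1 = min(LS_Task 2=9, LS_Task 3=25) = 9; LS_Task 1 = 9−9 = 0
Slack_Task 3 = LS_Task 3 − ES_Task 3 = 25 − 18 = 7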